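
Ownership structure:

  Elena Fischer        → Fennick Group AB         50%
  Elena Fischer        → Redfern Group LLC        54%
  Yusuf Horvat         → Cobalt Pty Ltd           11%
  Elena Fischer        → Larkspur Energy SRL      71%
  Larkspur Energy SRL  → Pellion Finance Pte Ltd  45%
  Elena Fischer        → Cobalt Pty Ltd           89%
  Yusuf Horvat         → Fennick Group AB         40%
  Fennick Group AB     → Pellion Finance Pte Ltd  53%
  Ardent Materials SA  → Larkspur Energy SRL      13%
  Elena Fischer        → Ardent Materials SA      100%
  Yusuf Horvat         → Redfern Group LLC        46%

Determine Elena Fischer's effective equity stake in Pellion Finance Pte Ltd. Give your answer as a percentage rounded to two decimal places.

Elena reaches Pellion along 3 paths.
Via Larkspur: 71% × 45% = 31.95%.
Via Ardent → Larkspur: 100% × 13% × 45% = 5.85%.
Via Fennick: 50% × 53% = 26.5%.
Total: 31.95% + 5.85% + 26.5% = 64.3%.
Rounded: 64.30%.

64.30%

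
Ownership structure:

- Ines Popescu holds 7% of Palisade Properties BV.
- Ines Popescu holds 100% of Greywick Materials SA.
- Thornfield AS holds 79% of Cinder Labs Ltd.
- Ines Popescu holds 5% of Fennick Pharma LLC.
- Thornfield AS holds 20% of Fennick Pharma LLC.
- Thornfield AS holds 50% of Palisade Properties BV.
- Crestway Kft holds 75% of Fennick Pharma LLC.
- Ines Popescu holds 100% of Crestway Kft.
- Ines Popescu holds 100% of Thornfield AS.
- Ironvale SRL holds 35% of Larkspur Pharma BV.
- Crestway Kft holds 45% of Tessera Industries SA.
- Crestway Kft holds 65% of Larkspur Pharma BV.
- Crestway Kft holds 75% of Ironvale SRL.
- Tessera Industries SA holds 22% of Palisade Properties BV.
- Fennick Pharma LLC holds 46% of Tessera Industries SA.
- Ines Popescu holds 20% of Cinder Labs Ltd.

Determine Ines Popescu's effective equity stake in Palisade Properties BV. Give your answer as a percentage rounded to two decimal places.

Ines reaches Palisade along 6 paths.
Via Crestway → Tessera: 100% × 45% × 22% = 9.9%.
Via Crestway → Fennick → Tessera: 100% × 75% × 46% × 22% = 7.59%.
Via Fennick → Tessera: 5% × 46% × 22% = 0.506%.
Via Thornfield → Fennick → Tessera: 100% × 20% × 46% × 22% = 2.024%.
Direct stake: 7% = 7%.
Via Thornfield: 100% × 50% = 50%.
Total: 9.9% + 7.59% + 0.506% + 2.024% + 7% + 50% = 77.02%.

77.02%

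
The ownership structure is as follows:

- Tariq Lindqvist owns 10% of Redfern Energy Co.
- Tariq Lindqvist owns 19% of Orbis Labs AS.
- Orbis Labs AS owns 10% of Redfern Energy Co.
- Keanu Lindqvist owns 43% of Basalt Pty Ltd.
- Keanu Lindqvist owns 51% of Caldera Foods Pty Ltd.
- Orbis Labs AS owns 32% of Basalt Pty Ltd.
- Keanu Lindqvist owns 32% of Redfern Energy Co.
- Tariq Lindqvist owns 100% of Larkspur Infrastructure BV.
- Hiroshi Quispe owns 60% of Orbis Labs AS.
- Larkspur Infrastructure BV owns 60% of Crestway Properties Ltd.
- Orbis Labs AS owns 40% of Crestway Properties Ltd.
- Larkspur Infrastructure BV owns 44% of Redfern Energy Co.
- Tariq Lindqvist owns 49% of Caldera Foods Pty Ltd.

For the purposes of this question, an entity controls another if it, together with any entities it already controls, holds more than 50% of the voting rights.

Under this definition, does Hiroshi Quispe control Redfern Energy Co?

No

Hiroshi holds 60% of Orbis, so Hiroshi controls Orbis.
In Redfern, Hiroshi's side holds only 10%, not > 50%.
So Hiroshi does not control Redfern.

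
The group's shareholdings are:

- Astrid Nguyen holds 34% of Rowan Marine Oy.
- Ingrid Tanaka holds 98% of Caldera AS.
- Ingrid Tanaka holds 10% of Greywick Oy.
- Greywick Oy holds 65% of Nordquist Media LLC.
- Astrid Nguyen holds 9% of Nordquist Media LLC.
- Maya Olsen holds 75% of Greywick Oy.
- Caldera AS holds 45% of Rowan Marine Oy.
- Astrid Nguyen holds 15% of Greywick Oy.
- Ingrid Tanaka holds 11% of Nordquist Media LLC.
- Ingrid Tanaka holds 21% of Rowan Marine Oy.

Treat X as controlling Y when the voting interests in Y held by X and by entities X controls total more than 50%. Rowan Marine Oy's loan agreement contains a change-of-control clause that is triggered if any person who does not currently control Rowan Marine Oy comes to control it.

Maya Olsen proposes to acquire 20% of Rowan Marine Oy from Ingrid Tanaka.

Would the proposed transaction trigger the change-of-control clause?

No

The purchase adds only to Maya's holdings (Ingrid's stake shrinks), so Maya is the only person who could newly come to control Rowan.
Maya holds 75% of Greywick, so Maya controls Greywick.
Greywick holds 65% of Nordquist, so Maya controls Nordquist.
Neither Maya nor any entity Maya controls holds any voting interest in Rowan.
So before the transaction, Maya does not control Rowan.
After the purchase, Maya holds 20% of Rowan directly, and Ingrid's stake falls to 1%.
After the transaction, Maya's side holds 20% of Rowan, not > 50%, so Maya still does not control Rowan.
No new person acquires control, so the clause is not triggered.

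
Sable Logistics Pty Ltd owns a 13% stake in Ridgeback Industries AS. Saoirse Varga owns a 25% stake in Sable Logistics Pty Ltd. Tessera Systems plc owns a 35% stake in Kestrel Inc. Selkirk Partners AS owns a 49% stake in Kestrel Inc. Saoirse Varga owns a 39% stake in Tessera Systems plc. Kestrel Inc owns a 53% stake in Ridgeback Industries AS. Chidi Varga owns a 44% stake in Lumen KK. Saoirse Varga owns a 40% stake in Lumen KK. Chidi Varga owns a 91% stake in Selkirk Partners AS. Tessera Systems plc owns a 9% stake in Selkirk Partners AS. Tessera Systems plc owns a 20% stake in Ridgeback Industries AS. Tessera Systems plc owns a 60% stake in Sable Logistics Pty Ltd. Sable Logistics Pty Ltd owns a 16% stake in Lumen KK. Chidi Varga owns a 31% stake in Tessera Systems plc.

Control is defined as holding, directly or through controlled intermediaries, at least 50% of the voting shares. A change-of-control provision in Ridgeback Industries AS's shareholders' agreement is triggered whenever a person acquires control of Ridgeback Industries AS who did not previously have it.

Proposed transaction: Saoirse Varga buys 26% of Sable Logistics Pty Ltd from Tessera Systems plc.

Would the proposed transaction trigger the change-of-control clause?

No

The purchase adds only to Saoirse's holdings (Tessera's stake shrinks), so Saoirse is the only person who could newly come to control Ridgeback.
Saoirse's largest direct stake is 40% in Lumen, which does not meet the threshold, so Saoirse controls no company.
Neither Saoirse nor any entity Saoirse controls holds any voting interest in Ridgeback.
So before the transaction, Saoirse does not control Ridgeback.
After the purchase, Saoirse's direct stake in Sable rises to 25% + 26% = 51%, and Tessera's stake falls to 34%.
Saoirse holds 51% of Sable, so Saoirse controls Sable.
Sable and Saoirse together hold 16% + 40% = 56% of Lumen, so Saoirse controls Lumen.
After the transaction, Saoirse's side holds 13% of Ridgeback, not ≥ 50%, so Saoirse still does not control Ridgeback.
No new person acquires control, so the clause is not triggered.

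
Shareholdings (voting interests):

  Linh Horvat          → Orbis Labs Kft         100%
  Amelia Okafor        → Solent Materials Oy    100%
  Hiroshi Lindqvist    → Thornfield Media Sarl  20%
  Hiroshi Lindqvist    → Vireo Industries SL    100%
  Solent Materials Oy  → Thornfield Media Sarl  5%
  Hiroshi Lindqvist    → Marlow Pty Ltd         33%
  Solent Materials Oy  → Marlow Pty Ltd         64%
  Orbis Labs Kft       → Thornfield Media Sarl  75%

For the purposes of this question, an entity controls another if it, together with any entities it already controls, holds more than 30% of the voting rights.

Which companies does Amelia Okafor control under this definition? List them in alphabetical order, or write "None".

Marlow Pty Ltd, Solent Materials Oy

Amelia holds 100% of Solent, so Amelia controls Solent.
Solent holds 64% of Marlow, so Amelia controls Marlow.
No other company's threshold is met.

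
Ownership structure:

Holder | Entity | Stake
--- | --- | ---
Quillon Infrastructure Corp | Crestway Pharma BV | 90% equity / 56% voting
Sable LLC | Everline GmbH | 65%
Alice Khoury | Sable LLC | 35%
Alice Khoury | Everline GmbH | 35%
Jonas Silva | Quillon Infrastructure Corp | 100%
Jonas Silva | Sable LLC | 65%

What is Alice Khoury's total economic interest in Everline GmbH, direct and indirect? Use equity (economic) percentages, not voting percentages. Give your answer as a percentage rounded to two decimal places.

Alice reaches Everline along 2 paths.
Direct stake: 35% = 35%.
Via Sable: 35% × 65% = 22.75%.
Total: 35% + 22.75% = 57.75%.

57.75%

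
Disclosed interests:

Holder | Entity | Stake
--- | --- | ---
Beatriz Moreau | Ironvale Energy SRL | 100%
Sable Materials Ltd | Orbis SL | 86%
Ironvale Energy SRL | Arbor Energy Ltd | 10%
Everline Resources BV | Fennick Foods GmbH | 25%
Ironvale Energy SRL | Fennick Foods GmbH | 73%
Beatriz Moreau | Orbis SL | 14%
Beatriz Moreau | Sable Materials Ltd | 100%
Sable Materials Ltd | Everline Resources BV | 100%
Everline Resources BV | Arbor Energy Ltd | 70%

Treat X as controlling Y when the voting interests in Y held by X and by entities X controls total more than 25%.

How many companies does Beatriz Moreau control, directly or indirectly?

Beatriz holds 100% of Ironvale, so Beatriz controls Ironvale.
Beatriz holds 100% of Sable, so Beatriz controls Sable.
Sable holds 100% of Everline, so Beatriz controls Everline.
Beatriz and Sable together hold 14% + 86% = 100% of Orbis, so Beatriz controls Orbis.
Ironvale and Everline together hold 10% + 70% = 80% of Arbor, so Beatriz controls Arbor.
Ironvale and Everline together hold 73% + 25% = 98% of Fennick, so Beatriz controls Fennick.
Beatriz controls 6 companies.

6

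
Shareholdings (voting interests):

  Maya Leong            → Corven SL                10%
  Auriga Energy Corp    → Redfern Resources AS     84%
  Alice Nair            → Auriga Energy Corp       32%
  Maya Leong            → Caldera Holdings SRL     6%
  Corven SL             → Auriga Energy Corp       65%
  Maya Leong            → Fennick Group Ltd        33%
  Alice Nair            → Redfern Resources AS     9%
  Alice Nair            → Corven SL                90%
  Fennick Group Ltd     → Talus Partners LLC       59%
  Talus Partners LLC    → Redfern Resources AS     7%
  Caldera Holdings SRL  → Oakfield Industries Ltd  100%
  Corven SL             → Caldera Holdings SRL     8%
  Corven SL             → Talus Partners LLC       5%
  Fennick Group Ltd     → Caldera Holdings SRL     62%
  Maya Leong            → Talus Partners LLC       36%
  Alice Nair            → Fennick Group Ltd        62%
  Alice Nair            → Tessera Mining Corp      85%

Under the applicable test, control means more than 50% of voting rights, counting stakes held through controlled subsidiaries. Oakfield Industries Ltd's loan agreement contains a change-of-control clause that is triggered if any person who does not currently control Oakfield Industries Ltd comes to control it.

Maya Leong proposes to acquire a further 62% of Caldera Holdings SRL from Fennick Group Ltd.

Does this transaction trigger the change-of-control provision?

Yes

The purchase adds only to Maya's holdings (Fennick's stake shrinks), so Maya is the only person who could newly come to control Oakfield.
Maya's largest direct stake is 36% in Talus, which does not meet the threshold, so Maya controls no company.
Neither Maya nor any entity Maya controls holds any voting interest in Oakfield.
So before the transaction, Maya does not control Oakfield.
After the purchase, Maya's direct stake in Caldera rises to 6% + 62% = 68%, and Fennick's stake falls to 0%.
Maya holds 68% of Caldera, so Maya controls Caldera.
Caldera holds 100% of Oakfield, so Maya controls Oakfield.
Maya did not control Oakfield before and does after, so the clause is triggered.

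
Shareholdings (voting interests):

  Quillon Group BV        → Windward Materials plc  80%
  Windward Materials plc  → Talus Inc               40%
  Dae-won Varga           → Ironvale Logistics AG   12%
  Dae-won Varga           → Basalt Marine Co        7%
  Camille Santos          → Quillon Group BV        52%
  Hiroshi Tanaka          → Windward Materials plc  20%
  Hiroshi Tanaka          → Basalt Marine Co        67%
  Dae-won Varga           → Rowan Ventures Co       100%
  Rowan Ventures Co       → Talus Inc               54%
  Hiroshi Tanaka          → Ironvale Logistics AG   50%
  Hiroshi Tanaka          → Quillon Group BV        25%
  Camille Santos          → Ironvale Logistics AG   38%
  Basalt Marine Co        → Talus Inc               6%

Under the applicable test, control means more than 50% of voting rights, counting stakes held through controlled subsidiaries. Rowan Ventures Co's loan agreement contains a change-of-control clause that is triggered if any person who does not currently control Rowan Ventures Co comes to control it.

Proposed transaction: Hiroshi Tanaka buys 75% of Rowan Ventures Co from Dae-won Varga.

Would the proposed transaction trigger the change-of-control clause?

The purchase adds only to Hiroshi's holdings (Dae-won's stake shrinks), so Hiroshi is the only person who could newly come to control Rowan.
Hiroshi holds 67% of Basalt, so Hiroshi controls Basalt.
Neither Hiroshi nor any entity Hiroshi controls holds any voting interest in Rowan.
So before the transaction, Hiroshi does not control Rowan.
After the purchase, Hiroshi holds 75% of Rowan directly, and Dae-won's stake falls to 25%.
Hiroshi holds 75% of Rowan, so Hiroshi controls Rowan.
Hiroshi did not control Rowan before and does after, so the clause is triggered.

Yes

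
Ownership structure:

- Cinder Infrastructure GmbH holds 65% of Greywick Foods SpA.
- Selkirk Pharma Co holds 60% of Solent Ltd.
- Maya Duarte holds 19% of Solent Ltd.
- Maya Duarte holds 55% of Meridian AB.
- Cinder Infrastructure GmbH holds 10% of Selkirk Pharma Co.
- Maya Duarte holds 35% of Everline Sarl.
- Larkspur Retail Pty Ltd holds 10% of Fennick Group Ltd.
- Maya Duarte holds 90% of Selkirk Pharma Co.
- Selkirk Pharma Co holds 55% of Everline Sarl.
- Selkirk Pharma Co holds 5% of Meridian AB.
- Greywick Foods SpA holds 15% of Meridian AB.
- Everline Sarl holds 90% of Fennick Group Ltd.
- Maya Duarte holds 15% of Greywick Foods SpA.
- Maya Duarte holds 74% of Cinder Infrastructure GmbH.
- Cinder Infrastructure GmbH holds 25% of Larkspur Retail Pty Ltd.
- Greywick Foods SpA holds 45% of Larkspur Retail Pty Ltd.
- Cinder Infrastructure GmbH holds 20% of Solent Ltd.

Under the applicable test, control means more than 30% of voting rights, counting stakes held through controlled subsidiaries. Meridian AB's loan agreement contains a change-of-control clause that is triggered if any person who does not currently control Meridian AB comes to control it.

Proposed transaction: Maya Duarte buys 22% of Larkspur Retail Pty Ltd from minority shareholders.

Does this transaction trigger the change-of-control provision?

The purchase changes only Maya's holdings, so Maya is the only person who could newly come to control Meridian.
Maya holds 74% of Cinder, so Maya controls Cinder.
Cinder and Maya together hold 65% + 15% = 80% of Greywick, so Maya controls Greywick.
Cinder and Maya together hold 10% + 90% = 100% of Selkirk, so Maya controls Selkirk.
Maya and Greywick and Selkirk together hold 55% + 15% + 5% = 75% of Meridian, so Maya controls Meridian.
So Maya already controls Meridian before the transaction.
After the purchase, Maya holds 22% of Larkspur directly.
Maya controlled Meridian already, so this is not a new person acquiring control; every other person's position is unchanged or reduced.
No new person acquires control, so the clause is not triggered.

No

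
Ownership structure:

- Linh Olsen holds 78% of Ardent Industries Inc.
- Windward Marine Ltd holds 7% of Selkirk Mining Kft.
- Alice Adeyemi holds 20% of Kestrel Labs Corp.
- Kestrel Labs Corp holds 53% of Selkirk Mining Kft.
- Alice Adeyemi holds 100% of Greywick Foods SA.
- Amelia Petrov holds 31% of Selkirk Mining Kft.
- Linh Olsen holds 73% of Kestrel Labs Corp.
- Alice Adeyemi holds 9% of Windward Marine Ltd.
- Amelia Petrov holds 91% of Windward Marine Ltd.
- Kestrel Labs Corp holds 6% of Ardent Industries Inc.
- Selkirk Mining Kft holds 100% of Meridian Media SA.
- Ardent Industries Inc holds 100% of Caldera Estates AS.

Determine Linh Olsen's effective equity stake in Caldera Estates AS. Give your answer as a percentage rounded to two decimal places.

82.38%

Linh reaches Caldera along 2 paths.
Via Kestrel → Ardent: 73% × 6% × 100% = 4.38%.
Via Ardent: 78% × 100% = 78%.
Total: 4.38% + 78% = 82.38%.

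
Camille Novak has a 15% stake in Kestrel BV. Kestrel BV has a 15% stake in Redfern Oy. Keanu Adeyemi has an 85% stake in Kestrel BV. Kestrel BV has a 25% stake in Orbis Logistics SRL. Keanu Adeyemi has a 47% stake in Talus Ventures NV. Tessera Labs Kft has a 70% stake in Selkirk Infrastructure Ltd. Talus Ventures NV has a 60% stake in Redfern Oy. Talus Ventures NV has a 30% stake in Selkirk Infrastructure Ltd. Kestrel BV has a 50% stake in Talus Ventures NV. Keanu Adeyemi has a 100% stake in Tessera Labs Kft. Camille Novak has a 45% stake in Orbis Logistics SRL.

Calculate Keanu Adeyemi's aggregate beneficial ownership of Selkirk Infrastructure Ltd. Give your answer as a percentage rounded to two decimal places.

96.85%

Keanu reaches Selkirk along 3 paths.
Via Tessera: 100% × 70% = 70%.
Via Kestrel → Talus: 85% × 50% × 30% = 12.75%.
Via Talus: 47% × 30% = 14.1%.
Total: 70% + 12.75% + 14.1% = 96.85%.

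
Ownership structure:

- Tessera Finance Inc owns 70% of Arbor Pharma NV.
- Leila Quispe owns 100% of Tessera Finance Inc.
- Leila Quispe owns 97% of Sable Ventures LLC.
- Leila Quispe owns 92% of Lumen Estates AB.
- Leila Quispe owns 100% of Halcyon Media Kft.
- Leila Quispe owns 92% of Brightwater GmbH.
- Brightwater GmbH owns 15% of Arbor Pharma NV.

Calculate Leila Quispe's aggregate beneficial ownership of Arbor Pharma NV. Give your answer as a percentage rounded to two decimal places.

83.80%

Leila reaches Arbor along 2 paths.
Via Tessera: 100% × 70% = 70%.
Via Brightwater: 92% × 15% = 13.8%.
Total: 70% + 13.8% = 83.8%.
Rounded: 83.80%.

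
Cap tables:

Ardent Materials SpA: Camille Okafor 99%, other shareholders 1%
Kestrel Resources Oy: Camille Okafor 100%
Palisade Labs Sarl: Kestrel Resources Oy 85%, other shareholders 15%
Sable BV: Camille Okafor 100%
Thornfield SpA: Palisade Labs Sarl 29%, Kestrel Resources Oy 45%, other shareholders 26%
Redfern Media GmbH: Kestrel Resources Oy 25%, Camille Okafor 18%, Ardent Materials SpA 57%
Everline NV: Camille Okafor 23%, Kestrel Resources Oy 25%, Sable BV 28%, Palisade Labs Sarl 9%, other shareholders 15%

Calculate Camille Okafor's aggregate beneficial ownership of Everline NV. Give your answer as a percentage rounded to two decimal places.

83.65%

Camille reaches Everline along 4 paths.
Direct stake: 23% = 23%.
Via Kestrel: 100% × 25% = 25%.
Via Sable: 100% × 28% = 28%.
Via Kestrel → Palisade: 100% × 85% × 9% = 7.65%.
Total: 23% + 25% + 28% + 7.65% = 83.65%.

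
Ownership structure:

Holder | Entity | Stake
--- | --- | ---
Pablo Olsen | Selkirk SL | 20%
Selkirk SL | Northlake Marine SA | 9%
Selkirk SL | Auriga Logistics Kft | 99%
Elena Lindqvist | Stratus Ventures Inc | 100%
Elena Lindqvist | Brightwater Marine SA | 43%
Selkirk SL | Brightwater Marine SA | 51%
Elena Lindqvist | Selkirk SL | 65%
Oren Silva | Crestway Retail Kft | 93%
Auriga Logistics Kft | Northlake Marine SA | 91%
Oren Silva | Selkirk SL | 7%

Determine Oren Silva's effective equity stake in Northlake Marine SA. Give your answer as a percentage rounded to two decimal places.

Oren reaches Northlake along 2 paths.
Via Selkirk → Auriga: 7% × 99% × 91% = 6.3063%.
Via Selkirk: 7% × 9% = 0.63%.
Total: 6.3063% + 0.63% = 6.9363%.
Rounded: 6.94%.

6.94%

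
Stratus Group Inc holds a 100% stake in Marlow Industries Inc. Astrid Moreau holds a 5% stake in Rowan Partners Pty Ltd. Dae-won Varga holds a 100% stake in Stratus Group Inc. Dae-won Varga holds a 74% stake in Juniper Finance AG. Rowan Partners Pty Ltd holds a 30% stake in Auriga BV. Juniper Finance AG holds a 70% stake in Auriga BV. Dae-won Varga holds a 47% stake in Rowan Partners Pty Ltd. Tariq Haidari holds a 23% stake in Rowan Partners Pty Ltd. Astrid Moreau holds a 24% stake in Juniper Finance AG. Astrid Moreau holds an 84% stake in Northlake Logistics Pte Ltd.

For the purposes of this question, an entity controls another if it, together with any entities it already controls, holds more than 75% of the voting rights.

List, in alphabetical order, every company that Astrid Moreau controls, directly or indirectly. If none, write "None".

Astrid holds 84% of Northlake, so Astrid controls Northlake.
No other company's threshold is met.

Northlake Logistics Pte Ltd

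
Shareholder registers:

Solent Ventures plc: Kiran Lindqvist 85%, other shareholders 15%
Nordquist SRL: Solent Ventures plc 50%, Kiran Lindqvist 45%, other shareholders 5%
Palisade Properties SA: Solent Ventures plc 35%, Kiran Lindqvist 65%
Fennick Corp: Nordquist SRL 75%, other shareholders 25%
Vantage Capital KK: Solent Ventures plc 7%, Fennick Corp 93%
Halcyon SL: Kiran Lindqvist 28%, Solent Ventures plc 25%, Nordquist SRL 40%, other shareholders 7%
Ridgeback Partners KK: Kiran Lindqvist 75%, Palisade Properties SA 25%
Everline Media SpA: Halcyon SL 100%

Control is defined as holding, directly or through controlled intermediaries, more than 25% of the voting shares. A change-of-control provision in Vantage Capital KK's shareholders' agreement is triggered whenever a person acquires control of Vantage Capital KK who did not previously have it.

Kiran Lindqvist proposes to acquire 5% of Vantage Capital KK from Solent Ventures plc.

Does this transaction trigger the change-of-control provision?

No

The purchase adds only to Kiran's holdings (Solent's stake shrinks), so Kiran is the only person who could newly come to control Vantage.
Kiran holds 85% of Solent, so Kiran controls Solent.
Solent and Kiran together hold 50% + 45% = 95% of Nordquist, so Kiran controls Nordquist.
Nordquist holds 75% of Fennick, so Kiran controls Fennick.
Solent and Fennick together hold 7% + 93% = 100% of Vantage, so Kiran controls Vantage.
So Kiran already controls Vantage before the transaction.
After the purchase, Kiran holds 5% of Vantage directly, and Solent's stake falls to 2%.
Kiran controlled Vantage already, so this is not a new person acquiring control; every other person's position is unchanged or reduced.
No new person acquires control, so the clause is not triggered.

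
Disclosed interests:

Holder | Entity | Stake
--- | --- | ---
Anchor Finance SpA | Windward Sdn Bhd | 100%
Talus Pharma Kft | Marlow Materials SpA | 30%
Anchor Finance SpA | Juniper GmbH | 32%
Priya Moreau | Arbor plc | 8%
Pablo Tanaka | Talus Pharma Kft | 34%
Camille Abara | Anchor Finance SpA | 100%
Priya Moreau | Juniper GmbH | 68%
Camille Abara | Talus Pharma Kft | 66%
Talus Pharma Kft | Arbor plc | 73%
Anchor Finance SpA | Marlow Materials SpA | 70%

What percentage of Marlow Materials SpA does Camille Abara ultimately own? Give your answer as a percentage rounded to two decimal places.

89.80%

Camille reaches Marlow along 2 paths.
Via Anchor: 100% × 70% = 70%.
Via Talus: 66% × 30% = 19.8%.
Total: 70% + 19.8% = 89.8%.
Rounded: 89.80%.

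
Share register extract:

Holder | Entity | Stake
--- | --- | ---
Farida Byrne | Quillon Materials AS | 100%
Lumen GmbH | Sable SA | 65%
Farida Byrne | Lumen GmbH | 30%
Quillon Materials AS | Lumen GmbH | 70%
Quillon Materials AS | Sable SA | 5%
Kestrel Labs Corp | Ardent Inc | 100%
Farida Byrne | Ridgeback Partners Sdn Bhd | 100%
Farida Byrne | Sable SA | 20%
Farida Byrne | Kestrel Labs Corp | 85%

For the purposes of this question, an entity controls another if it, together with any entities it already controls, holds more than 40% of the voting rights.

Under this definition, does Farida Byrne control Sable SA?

Yes

Farida holds 100% of Quillon, so Farida controls Quillon.
Farida and Quillon together hold 30% + 70% = 100% of Lumen, so Farida controls Lumen.
Lumen and Farida and Quillon together hold 65% + 20% + 5% = 90% of Sable, so Farida controls Sable.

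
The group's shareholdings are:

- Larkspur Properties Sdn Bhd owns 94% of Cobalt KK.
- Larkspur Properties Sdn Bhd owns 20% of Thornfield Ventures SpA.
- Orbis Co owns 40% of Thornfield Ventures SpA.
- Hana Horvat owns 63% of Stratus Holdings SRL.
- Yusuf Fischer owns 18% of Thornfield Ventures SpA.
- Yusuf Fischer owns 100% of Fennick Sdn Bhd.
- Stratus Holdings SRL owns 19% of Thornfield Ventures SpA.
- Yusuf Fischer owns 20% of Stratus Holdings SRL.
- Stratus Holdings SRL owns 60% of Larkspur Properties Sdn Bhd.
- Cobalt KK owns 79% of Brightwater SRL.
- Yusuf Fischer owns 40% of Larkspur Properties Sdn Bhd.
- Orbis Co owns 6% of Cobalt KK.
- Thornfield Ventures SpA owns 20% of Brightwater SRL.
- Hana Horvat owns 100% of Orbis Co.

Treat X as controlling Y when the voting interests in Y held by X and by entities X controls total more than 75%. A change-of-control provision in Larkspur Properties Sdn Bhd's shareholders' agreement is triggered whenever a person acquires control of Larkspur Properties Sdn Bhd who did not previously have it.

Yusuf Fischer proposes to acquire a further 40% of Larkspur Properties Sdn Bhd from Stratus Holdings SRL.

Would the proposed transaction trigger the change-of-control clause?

Yes

The purchase adds only to Yusuf's holdings (Stratus's stake shrinks), so Yusuf is the only person who could newly come to control Larkspur.
Yusuf holds 100% of Fennick, so Yusuf controls Fennick.
In Larkspur, Yusuf's side holds only 40%, not > 75%.
So before the transaction, Yusuf does not control Larkspur.
After the purchase, Yusuf's direct stake in Larkspur rises to 40% + 40% = 80%, and Stratus's stake falls to 20%.
Yusuf holds 80% of Larkspur, so Yusuf controls Larkspur.
Yusuf did not control Larkspur before and does after, so the clause is triggered.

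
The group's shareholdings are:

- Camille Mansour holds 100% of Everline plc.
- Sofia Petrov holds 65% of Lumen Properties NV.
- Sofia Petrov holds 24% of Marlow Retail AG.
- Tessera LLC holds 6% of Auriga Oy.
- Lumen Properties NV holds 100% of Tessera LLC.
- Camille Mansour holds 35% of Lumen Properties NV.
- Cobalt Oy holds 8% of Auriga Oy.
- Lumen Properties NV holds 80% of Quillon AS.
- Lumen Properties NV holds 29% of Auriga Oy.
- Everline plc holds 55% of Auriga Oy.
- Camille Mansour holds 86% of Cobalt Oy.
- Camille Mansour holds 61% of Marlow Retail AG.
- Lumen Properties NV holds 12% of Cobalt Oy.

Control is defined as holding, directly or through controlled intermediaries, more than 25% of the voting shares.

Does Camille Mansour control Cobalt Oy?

Yes

Camille holds 35% of Lumen, so Camille controls Lumen.
Camille and Lumen together hold 86% + 12% = 98% of Cobalt, so Camille controls Cobalt.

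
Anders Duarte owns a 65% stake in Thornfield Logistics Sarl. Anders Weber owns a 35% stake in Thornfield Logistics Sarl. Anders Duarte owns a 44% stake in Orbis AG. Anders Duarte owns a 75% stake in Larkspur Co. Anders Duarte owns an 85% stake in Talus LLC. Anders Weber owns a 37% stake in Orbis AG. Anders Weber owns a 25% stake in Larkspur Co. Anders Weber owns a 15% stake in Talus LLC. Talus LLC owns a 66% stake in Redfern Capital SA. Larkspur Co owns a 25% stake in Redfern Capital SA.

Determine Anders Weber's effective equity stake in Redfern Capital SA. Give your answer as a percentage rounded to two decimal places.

Anders Weber reaches Redfern along 2 paths.
Via Talus: 15% × 66% = 9.9%.
Via Larkspur: 25% × 25% = 6.25%.
Total: 9.9% + 6.25% = 16.15%.

16.15%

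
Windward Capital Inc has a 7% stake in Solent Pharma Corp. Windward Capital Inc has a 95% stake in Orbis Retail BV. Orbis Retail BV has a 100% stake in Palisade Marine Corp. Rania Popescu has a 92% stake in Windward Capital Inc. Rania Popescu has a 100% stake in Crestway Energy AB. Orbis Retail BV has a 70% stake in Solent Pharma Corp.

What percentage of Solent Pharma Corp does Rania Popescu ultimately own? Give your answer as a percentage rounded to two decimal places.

Rania reaches Solent along 2 paths.
Via Windward → Orbis: 92% × 95% × 70% = 61.18%.
Via Windward: 92% × 7% = 6.44%.
Total: 61.18% + 6.44% = 67.62%.

67.62%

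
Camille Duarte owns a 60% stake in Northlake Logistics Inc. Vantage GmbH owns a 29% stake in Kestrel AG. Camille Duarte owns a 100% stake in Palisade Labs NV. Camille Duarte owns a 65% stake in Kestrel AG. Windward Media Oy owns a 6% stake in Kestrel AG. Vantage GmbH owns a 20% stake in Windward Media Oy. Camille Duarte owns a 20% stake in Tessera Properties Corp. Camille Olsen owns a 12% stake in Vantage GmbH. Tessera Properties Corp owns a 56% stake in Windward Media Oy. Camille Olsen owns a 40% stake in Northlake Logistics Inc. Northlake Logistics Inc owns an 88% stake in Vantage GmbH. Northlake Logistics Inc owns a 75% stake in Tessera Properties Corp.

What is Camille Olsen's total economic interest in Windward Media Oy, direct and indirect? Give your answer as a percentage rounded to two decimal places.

26.24%

Camille Olsen reaches Windward along 3 paths.
Via Northlake → Tessera: 40% × 75% × 56% = 16.8%.
Via Vantage: 12% × 20% = 2.4%.
Via Northlake → Vantage: 40% × 88% × 20% = 7.04%.
Total: 16.8% + 2.4% + 7.04% = 26.24%.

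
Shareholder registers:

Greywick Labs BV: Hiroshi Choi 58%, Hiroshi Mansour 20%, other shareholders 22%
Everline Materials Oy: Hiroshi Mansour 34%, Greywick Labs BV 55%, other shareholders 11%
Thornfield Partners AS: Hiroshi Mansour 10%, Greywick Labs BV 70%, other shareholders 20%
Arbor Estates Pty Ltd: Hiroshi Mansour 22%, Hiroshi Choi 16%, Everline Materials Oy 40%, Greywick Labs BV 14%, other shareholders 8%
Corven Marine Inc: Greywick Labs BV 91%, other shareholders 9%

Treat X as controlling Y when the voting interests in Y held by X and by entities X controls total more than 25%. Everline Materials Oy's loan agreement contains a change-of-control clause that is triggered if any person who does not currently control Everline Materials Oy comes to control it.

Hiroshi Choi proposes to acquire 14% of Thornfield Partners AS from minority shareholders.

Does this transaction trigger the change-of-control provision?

No

The purchase changes only Hiroshi Choi's holdings, so Hiroshi Choi is the only person who could newly come to control Everline.
Hiroshi Choi holds 58% of Greywick, so Hiroshi Choi controls Greywick.
Greywick holds 55% of Everline, so Hiroshi Choi controls Everline.
So Hiroshi Choi already controls Everline before the transaction.
After the purchase, Hiroshi Choi holds 14% of Thornfield directly.
Hiroshi Choi controlled Everline already, so this is not a new person acquiring control; every other person's position is unchanged or reduced.
No new person acquires control, so the clause is not triggered.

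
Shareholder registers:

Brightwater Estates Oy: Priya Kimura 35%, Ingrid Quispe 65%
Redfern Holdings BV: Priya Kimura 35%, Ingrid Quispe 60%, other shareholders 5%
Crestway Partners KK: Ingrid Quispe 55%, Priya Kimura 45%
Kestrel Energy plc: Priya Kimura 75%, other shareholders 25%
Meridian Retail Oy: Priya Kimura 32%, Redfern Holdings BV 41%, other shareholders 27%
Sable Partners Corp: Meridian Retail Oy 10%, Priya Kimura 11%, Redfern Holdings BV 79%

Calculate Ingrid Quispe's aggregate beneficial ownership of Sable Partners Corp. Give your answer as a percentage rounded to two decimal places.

49.86%

Ingrid reaches Sable along 2 paths.
Via Redfern → Meridian: 60% × 41% × 10% = 2.46%.
Via Redfern: 60% × 79% = 47.4%.
Total: 2.46% + 47.4% = 49.86%.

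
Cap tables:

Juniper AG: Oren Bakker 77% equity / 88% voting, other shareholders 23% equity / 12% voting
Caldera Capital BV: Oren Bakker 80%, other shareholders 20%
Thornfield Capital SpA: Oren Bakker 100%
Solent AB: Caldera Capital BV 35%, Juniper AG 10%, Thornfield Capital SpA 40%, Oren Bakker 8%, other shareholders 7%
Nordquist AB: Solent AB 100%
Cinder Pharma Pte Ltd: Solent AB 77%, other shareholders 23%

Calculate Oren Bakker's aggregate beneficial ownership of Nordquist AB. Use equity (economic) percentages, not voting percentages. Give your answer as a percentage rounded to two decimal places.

83.70%

Oren reaches Nordquist along 4 paths.
Via Caldera → Solent: 80% × 35% × 100% = 28%.
Via Juniper → Solent: 77% × 10% × 100% = 7.7%.
Via Thornfield → Solent: 100% × 40% × 100% = 40%.
Via Solent: 8% × 100% = 8%.
Total: 28% + 7.7% + 40% + 8% = 83.7%.
Rounded: 83.70%.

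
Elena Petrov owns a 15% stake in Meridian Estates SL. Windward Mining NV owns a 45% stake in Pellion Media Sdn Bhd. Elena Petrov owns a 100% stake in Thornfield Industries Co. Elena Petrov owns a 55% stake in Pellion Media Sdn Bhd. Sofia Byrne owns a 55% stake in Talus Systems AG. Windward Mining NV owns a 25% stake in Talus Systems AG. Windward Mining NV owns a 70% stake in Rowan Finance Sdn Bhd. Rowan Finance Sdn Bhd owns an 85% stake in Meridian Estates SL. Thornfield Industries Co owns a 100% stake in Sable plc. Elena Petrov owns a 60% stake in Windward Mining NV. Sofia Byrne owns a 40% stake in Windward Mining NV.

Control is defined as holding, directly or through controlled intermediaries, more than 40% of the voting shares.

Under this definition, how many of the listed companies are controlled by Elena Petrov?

6

Elena holds 100% of Thornfield, so Elena controls Thornfield.
Elena holds 60% of Windward, so Elena controls Windward.
Windward holds 70% of Rowan, so Elena controls Rowan.
Elena and Windward together hold 55% + 45% = 100% of Pellion, so Elena controls Pellion.
Rowan and Elena together hold 85% + 15% = 100% of Meridian, so Elena controls Meridian.
Thornfield holds 100% of Sable, so Elena controls Sable.
No other company's threshold is met.
Elena controls 6 companies.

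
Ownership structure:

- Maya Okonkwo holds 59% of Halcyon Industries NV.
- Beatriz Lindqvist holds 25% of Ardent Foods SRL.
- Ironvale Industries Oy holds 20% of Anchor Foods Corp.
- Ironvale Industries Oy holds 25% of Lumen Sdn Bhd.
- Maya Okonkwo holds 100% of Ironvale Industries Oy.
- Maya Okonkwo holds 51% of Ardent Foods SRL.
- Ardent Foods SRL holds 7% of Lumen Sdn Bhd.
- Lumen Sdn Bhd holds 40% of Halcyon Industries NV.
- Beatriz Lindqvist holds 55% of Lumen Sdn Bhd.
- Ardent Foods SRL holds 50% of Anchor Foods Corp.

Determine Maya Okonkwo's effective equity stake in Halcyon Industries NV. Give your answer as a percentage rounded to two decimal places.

70.43%

Maya reaches Halcyon along 3 paths.
Direct stake: 59% = 59%.
Via Ironvale → Lumen: 100% × 25% × 40% = 10%.
Via Ardent → Lumen: 51% × 7% × 40% = 1.428%.
Total: 59% + 10% + 1.428% = 70.428%.
Rounded: 70.43%.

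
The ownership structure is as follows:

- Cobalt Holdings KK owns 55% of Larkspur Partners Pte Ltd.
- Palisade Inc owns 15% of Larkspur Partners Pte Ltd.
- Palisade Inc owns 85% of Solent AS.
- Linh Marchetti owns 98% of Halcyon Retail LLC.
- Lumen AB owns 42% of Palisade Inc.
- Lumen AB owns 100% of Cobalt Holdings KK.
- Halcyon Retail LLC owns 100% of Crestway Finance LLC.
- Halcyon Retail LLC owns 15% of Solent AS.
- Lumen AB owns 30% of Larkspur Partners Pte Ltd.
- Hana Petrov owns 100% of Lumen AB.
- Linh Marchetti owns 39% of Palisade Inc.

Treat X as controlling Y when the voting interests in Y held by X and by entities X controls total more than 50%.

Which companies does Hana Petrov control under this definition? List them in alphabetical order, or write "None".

Cobalt Holdings KK, Larkspur Partners Pte Ltd, Lumen AB

Hana holds 100% of Lumen, so Hana controls Lumen.
Lumen holds 100% of Cobalt, so Hana controls Cobalt.
Lumen and Cobalt together hold 30% + 55% = 85% of Larkspur, so Hana controls Larkspur.
No other company's threshold is met.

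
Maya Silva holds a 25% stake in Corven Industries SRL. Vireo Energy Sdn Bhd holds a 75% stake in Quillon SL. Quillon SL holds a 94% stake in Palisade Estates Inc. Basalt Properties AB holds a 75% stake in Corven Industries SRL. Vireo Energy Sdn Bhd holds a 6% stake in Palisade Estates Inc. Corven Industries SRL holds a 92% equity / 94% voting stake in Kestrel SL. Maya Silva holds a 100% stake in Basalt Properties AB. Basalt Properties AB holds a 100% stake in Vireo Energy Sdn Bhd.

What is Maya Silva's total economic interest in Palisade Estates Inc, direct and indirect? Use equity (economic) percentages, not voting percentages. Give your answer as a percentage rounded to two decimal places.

Maya reaches Palisade along 2 paths.
Via Basalt → Vireo: 100% × 100% × 6% = 6%.
Via Basalt → Vireo → Quillon: 100% × 100% × 75% × 94% = 70.5%.
Total: 6% + 70.5% = 76.5%.
Rounded: 76.50%.

76.50%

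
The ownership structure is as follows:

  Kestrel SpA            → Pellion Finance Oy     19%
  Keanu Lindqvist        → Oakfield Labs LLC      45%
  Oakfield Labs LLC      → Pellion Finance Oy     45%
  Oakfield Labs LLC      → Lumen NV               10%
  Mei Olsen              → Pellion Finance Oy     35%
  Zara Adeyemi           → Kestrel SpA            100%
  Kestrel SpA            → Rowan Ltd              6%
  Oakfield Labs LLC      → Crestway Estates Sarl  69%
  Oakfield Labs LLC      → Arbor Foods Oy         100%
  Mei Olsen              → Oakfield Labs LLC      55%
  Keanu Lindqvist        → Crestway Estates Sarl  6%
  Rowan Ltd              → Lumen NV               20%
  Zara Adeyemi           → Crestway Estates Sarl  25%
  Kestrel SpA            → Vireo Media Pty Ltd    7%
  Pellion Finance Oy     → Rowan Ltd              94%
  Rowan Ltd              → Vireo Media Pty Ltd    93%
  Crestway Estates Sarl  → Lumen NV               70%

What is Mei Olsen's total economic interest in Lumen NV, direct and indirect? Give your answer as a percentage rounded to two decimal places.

43.30%

Mei reaches Lumen along 4 paths.
Via Pellion → Rowan: 35% × 94% × 20% = 6.58%.
Via Oakfield → Pellion → Rowan: 55% × 45% × 94% × 20% = 4.653%.
Via Oakfield → Crestway: 55% × 69% × 70% = 26.565%.
Via Oakfield: 55% × 10% = 5.5%.
Total: 6.58% + 4.653% + 26.565% + 5.5% = 43.298%.
Rounded: 43.30%.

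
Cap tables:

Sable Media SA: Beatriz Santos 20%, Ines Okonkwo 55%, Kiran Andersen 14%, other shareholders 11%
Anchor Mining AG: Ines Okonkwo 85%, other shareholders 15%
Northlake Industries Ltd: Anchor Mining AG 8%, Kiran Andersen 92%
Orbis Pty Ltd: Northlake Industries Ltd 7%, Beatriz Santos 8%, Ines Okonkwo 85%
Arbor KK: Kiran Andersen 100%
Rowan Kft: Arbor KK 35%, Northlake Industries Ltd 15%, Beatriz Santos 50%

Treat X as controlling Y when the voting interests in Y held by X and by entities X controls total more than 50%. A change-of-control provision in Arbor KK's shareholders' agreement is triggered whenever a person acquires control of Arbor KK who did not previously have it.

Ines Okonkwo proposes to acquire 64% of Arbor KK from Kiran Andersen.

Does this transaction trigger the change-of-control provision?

The purchase adds only to Ines's holdings (Kiran's stake shrinks), so Ines is the only person who could newly come to control Arbor.
Ines holds 55% of Sable, so Ines controls Sable.
Ines holds 85% of Anchor, so Ines controls Anchor.
Ines holds 85% of Orbis, so Ines controls Orbis.
Neither Ines nor any entity Ines controls holds any voting interest in Arbor.
So before the transaction, Ines does not control Arbor.
After the purchase, Ines holds 64% of Arbor directly, and Kiran's stake falls to 36%.
Ines holds 64% of Arbor, so Ines controls Arbor.
Ines did not control Arbor before and does after, so the clause is triggered.

Yes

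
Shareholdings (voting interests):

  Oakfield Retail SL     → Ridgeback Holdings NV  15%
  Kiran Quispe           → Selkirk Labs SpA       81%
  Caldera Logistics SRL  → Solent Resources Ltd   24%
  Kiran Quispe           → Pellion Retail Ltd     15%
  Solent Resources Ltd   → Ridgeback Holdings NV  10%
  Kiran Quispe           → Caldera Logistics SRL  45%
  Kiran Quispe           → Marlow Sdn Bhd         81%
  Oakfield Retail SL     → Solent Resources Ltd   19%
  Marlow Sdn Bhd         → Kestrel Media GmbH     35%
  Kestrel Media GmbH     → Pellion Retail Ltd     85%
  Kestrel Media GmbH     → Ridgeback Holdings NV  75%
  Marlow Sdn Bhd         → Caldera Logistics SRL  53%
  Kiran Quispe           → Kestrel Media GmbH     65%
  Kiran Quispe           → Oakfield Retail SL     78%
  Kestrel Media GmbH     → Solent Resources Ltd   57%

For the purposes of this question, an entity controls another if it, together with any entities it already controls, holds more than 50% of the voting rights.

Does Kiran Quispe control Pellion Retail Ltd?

Yes

Kiran holds 81% of Marlow, so Kiran controls Marlow.
Marlow and Kiran together hold 35% + 65% = 100% of Kestrel, so Kiran controls Kestrel.
Kiran and Kestrel together hold 15% + 85% = 100% of Pellion, so Kiran controls Pellion.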